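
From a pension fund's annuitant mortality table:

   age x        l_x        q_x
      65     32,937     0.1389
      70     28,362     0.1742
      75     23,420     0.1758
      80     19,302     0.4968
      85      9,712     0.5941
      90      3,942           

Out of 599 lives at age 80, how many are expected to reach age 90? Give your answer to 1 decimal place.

The relevant probability is 3,942/19,302 = 0.204228.
Expected number = 599 × 0.204228 = 122.3.

122.3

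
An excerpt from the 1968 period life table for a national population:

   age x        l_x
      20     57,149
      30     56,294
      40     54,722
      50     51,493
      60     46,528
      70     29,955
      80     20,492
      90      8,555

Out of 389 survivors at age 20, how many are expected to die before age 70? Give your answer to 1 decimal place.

185.1

The relevant probability is 1 − 29,955/57,149 = 0.475844.
Expected number = 389 × 0.475844 = 185.1.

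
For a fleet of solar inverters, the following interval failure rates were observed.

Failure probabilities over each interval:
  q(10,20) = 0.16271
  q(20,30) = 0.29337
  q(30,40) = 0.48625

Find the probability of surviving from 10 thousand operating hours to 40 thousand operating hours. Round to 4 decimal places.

Survival from 10 to 40 is the product of surviving each interval: (1 − 0.16271) × (1 − 0.29337) × (1 − 0.48625).
= 0.83729 × 0.70663 × 0.51375 = 0.303962.

0.3040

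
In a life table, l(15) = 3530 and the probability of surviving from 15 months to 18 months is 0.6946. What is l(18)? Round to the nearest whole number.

l(18) = l(15) × p = 3530 × 0.6946 = 2452.

2452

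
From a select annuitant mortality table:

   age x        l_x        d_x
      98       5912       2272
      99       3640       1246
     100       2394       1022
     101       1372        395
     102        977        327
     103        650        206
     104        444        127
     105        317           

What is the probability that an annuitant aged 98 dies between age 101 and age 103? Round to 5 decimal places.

0.12212

We want 3|2q98 = (l_101 − l_103)/l_98.
This is the probability of reaching 101 but not 103, conditional on being alive at 98: (l_101 − l_103) / l_98.
= (1372 − 650) / 5912 = 722 / 5912 = 0.122124.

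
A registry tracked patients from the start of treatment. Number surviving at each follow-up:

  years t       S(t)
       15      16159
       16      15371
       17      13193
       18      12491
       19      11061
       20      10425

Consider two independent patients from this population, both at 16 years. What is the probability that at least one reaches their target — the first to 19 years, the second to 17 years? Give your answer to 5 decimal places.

0.96027

p₁ = S(19)/S(16) = 11061/15371 = 0.719602; p₂ = S(17)/S(16) = 13193/15371 = 0.858305.
P(at least one) = 1 − (1−p₁)(1−p₂) = 1 − 0.280398 × 0.141695 = 0.960269.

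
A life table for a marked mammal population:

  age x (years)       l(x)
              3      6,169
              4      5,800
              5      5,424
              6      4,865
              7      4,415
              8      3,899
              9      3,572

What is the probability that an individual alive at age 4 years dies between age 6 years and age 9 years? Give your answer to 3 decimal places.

0.223

This is the probability of reaching 6 but not 9, conditional on being alive at 4: (l(6) − l(9)) / l(4).
= (4,865 − 3,572) / 5,800 = 1,293 / 5,800 = 0.222931.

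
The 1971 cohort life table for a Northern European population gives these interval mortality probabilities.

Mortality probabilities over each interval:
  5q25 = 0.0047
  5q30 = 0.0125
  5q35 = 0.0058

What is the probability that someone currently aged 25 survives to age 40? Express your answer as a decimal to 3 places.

0.977

Chaining the interval survival probabilities: (1 − 0.0047) × (1 − 0.0125) × (1 − 0.0058).
= 0.9953 × 0.9875 × 0.9942 = 0.977158.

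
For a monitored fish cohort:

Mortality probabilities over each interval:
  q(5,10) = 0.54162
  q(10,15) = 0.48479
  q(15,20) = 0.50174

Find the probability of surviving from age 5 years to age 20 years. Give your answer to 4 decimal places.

0.1177

Survival from 5 to 20 is the product of surviving each interval: (1 − 0.54162) × (1 − 0.48479) × (1 − 0.50174).
= 0.45838 × 0.51521 × 0.49826 = 0.117670.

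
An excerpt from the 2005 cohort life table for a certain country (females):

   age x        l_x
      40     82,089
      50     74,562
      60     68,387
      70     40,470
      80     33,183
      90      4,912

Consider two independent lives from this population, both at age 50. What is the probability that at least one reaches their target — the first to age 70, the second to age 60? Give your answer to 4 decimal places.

0.9621

p₁ = l_70/l_50 = 40,470/74,562 = 0.542770; p₂ = l_60/l_50 = 68,387/74,562 = 0.917183.
P(at least one) = 1 − (1−p₁)(1−p₂) = 1 − 0.457230 × 0.082817 = 0.962134.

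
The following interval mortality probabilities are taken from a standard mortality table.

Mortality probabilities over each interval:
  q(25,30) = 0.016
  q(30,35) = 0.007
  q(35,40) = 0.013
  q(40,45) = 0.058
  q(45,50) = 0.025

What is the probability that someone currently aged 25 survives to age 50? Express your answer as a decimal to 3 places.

Chaining the interval survival probabilities: (1 − 0.016) × (1 − 0.007) × (1 − 0.013) × (1 − 0.058) × (1 − 0.025).
= 0.984 × 0.993 × 0.987 × 0.942 × 0.975 = 0.885762.

0.886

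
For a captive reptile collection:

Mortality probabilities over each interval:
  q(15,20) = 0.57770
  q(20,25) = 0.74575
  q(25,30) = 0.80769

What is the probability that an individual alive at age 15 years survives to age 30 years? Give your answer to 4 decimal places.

The overall survival probability is (1 − 0.57770) × (1 − 0.74575) × (1 − 0.80769).
= 0.42230 × 0.25425 × 0.19231 = 0.020648.

0.0206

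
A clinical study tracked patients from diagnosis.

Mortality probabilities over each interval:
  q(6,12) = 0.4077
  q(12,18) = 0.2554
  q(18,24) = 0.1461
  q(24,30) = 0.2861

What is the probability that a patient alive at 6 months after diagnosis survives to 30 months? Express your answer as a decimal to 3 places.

The overall survival probability is (1 − 0.4077) × (1 − 0.2554) × (1 − 0.1461) × (1 − 0.2861).
= 0.5923 × 0.7446 × 0.8539 × 0.7139 = 0.268849.

0.269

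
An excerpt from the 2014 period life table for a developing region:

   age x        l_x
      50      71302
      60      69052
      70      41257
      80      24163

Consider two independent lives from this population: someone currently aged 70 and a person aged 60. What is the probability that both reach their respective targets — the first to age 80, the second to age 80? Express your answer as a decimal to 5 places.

p₁ = l_80/l_70 = 24163/41257 = 0.585670; p₂ = l_80/l_60 = 24163/69052 = 0.349925.
P(both) = p₁ × p₂ = 0.585670 × 0.349925 = 0.204941.

0.20494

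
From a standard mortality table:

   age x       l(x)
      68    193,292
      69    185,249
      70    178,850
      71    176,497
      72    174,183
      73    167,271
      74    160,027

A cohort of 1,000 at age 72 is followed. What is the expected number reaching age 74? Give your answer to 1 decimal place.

The relevant probability is 160,027/174,183 = 0.918729.
Expected number = 1,000 × 0.918729 = 918.7.

918.7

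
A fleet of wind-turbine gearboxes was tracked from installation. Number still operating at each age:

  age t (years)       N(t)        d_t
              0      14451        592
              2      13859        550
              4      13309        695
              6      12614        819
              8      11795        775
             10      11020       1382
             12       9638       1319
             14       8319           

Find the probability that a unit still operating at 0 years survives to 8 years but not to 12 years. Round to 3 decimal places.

This is the probability of reaching 8 but not 12, conditional on being operational at 0: (N(8) − N(12)) / N(0).
= (11795 − 9638) / 14451 = 2157 / 14451 = 0.149263.

0.149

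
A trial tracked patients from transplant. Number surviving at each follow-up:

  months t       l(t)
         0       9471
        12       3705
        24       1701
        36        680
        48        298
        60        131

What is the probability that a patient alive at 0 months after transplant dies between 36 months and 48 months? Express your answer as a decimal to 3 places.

0.040

This is the probability of reaching 36 but not 48, conditional on being alive at 0: (l(36) − l(48)) / l(0).
= (680 − 298) / 9471 = 382 / 9471 = 0.040334.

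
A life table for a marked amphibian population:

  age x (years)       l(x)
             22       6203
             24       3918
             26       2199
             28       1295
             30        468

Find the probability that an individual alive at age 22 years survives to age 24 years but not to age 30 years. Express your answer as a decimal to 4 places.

0.5562

This is the probability of reaching 24 but not 30, conditional on being alive at 22: (l(24) − l(30)) / l(22).
= (3918 − 468) / 6203 = 3450 / 6203 = 0.556182.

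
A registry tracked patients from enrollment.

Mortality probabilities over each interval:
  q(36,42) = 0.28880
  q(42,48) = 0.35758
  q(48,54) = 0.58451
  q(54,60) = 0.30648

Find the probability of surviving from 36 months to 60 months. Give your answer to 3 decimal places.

0.132

The overall survival probability is (1 − 0.28880) × (1 − 0.35758) × (1 − 0.58451) × (1 − 0.30648).
= 0.71120 × 0.64242 × 0.41549 × 0.69352 = 0.131653.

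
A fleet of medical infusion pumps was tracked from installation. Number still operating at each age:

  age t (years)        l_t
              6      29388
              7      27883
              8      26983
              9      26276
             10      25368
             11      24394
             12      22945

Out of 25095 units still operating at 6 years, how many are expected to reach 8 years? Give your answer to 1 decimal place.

The relevant probability is 26983/29388 = 0.918164.
Expected number = 25095 × 0.918164 = 23041.3.

23041.3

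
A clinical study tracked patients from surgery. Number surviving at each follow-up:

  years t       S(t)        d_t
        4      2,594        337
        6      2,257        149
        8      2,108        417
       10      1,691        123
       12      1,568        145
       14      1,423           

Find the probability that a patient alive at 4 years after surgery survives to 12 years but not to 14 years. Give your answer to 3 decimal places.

0.056

This is the probability of reaching 12 but not 14, conditional on being alive at 4: (S(12) − S(14)) / S(4).
= (1,568 − 1,423) / 2,594 = 145 / 2,594 = 0.055898.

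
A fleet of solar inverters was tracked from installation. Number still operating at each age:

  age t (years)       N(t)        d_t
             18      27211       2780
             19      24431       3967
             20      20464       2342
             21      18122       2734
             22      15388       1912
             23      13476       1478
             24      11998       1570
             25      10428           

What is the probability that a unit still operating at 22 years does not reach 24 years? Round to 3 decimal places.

0.220

P(fail before 24 | operational at 22) = 1 − N(24)/N(22) = 1 − 11998/15388 = (3390)/15388 = 0.220302.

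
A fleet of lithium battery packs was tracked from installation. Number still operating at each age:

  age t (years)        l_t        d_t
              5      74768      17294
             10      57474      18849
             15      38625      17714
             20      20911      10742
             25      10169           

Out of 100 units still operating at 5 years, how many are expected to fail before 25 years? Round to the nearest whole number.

86

The relevant probability is 1 − 10169/74768 = 0.863993.
Expected number = 100 × 0.863993 = 86.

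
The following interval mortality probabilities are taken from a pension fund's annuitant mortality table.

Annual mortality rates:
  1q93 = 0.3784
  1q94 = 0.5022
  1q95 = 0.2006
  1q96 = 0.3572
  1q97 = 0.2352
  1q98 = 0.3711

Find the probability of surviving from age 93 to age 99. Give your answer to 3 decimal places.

0.076

Survival from 93 to 99 is the product of surviving each interval: (1 − 0.3784) × (1 − 0.5022) × (1 − 0.2006) × (1 − 0.3572) × (1 − 0.2352) × (1 − 0.3711).
= 0.6216 × 0.4978 × 0.7994 × 0.6428 × 0.7648 × 0.6289 = 0.076478.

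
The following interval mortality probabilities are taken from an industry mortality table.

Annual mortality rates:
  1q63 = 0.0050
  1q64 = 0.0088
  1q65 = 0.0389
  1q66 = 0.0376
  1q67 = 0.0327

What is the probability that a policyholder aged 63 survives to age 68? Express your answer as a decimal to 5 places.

0.88241

Chaining the interval survival probabilities: (1 − 0.0050) × (1 − 0.0088) × (1 − 0.0389) × (1 − 0.0376) × (1 − 0.0327).
= 0.9950 × 0.9912 × 0.9611 × 0.9624 × 0.9673 = 0.882409.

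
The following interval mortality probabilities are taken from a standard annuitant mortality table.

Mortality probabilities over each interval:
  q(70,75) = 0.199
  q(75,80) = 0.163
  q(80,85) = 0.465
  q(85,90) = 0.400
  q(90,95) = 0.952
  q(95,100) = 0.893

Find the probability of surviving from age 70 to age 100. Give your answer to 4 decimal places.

0.0011

Chaining the interval survival probabilities: (1 − 0.199) × (1 − 0.163) × (1 − 0.465) × (1 − 0.400) × (1 − 0.952) × (1 − 0.893).
= 0.801 × 0.837 × 0.535 × 0.600 × 0.048 × 0.107 = 0.001105.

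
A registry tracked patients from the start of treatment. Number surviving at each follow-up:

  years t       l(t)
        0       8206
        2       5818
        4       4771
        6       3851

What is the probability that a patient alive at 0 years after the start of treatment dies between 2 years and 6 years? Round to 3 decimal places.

0.240

This is the probability of reaching 2 but not 6, conditional on being alive at 0: (l(2) − l(6)) / l(0).
= (5818 − 3851) / 8206 = 1967 / 8206 = 0.239703.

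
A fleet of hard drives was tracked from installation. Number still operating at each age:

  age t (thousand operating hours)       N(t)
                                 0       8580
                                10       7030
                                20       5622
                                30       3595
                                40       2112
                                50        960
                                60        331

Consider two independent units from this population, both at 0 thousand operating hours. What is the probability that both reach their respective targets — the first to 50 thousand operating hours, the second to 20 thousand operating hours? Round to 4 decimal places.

p₁ = N(50)/N(0) = 960/8580 = 0.111888; p₂ = N(20)/N(0) = 5622/8580 = 0.655245.
P(both) = p₁ × p₂ = 0.111888 × 0.655245 = 0.073314.

0.0733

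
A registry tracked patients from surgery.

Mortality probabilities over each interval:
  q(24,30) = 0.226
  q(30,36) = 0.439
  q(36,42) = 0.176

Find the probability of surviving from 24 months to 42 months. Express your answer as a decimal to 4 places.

Survival from 24 to 42 is the product of surviving each interval: (1 − 0.226) × (1 − 0.439) × (1 − 0.176).
= 0.774 × 0.561 × 0.824 = 0.357792.

0.3578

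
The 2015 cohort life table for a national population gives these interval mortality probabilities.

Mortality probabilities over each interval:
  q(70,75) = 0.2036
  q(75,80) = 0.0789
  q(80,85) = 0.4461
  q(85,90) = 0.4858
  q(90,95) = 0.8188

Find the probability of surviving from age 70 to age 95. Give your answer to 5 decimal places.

0.03786

The overall survival probability is (1 − 0.2036) × (1 − 0.0789) × (1 − 0.4461) × (1 − 0.4858) × (1 − 0.8188).
= 0.7964 × 0.9211 × 0.5539 × 0.5142 × 0.1812 = 0.037858.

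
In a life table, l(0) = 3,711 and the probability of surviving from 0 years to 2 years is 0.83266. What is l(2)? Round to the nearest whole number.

l(2) = l(0) × p = 3,711 × 0.83266 = 3090.

3090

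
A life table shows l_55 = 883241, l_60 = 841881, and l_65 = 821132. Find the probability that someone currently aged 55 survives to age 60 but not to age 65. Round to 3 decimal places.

0.023

We want 5|5q55 = (l_60 − l_65)/l_55.
This is the probability of reaching 60 but not 65, conditional on being alive at 55: (l_60 − l_65) / l_55.
= (841881 − 821132) / 883241 = 20749 / 883241 = 0.023492.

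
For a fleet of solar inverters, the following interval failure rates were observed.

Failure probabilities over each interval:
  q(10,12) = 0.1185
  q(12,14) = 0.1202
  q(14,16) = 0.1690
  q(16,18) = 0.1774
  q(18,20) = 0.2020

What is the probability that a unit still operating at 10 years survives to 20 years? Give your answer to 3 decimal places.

Chaining the interval survival probabilities: (1 − 0.1185) × (1 − 0.1202) × (1 − 0.1690) × (1 − 0.1774) × (1 − 0.2020).
= 0.8815 × 0.8798 × 0.8310 × 0.8226 × 0.7980 = 0.423057.

0.423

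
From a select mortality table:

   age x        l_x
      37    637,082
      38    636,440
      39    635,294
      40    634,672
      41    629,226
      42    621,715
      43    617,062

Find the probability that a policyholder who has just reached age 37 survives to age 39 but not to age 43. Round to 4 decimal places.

0.0286

We want 2|4q37 = (l_39 − l_43)/l_37.
This is the probability of reaching 39 but not 43, conditional on being alive at 37: (l_39 − l_43) / l_37.
= (635,294 − 617,062) / 637,082 = 18,232 / 637,082 = 0.028618.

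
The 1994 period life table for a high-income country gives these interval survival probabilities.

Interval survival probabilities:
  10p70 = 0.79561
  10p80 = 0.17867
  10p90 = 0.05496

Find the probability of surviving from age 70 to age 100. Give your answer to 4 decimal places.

The overall survival probability is 0.79561 × 0.17867 × 0.05496.
= 0.007813.

0.0078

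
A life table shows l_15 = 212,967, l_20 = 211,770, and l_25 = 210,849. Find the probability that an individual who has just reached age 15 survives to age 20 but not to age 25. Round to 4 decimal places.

0.0043

This is the probability of reaching 20 but not 25, conditional on being alive at 15: (l_20 − l_25) / l_15.
= (211,770 − 210,849) / 212,967 = 921 / 212,967 = 0.004325.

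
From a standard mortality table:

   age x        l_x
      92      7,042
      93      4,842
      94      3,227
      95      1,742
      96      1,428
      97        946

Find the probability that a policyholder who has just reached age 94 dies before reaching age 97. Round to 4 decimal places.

0.7068

P(die before 97 | alive at 94) = 1 − l_97/l_94 = 1 − 946/3,227 = (2,281)/3,227 = 0.706848.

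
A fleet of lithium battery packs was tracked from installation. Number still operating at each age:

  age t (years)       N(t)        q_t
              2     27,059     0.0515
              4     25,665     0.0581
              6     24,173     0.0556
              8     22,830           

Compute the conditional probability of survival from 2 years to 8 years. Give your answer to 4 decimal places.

0.8437

The conditional survival probability is N(8)/N(2) = 22,830/27,059 = 0.843712.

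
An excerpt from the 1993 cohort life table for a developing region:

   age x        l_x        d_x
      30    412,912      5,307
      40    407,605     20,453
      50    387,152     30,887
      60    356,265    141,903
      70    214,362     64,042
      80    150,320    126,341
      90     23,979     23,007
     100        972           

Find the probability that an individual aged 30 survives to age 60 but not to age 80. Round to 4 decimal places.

0.4988

We want 30|20q30 = (l_60 − l_80)/l_30.
This is the probability of reaching 60 but not 80, conditional on being alive at 30: (l_60 − l_80) / l_30.
= (356,265 − 150,320) / 412,912 = 205,945 / 412,912 = 0.498762.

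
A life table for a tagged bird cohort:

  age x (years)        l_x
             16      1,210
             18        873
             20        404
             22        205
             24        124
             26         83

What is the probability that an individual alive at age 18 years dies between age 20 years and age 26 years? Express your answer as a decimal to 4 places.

This is the probability of reaching 20 but not 26, conditional on being alive at 18: (l_20 − l_26) / l_18.
= (404 − 83) / 873 = 321 / 873 = 0.367698.

0.3677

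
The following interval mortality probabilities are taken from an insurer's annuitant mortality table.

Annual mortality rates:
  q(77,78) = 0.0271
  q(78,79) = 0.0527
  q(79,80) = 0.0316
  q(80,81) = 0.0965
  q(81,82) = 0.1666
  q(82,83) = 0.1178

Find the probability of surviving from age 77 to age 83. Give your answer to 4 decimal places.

P(survive 77→83) = (1 − 0.0271) × (1 − 0.0527) × (1 − 0.0316) × (1 − 0.0965) × (1 − 0.1666) × (1 − 0.1178).
= 0.9729 × 0.9473 × 0.9684 × 0.9035 × 0.8334 × 0.8822 = 0.592870.

0.5929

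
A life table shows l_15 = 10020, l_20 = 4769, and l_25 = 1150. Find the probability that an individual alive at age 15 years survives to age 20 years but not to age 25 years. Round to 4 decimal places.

0.3612

This is the probability of reaching 20 but not 25, conditional on being alive at 15: (l_20 − l_25) / l_15.
= (4769 − 1150) / 10020 = 3619 / 10020 = 0.361178.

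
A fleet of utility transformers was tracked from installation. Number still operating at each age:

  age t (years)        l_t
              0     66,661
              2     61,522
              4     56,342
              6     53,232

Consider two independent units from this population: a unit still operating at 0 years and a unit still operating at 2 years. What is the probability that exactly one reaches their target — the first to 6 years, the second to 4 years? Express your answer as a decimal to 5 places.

p₁ = l_6/l_0 = 53,232/66,661 = 0.798548; p₂ = l_4/l_2 = 56,342/61,522 = 0.915802.
P(exactly one) = p₁(1−p₂) + (1−p₁)p₂ = 0.067236 + 0.184490 = 0.251726.

0.25173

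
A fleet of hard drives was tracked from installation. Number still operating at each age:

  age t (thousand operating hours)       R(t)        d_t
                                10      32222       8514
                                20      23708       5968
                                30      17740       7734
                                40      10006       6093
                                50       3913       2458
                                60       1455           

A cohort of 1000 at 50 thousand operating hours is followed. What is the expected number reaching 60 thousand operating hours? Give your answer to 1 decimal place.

371.8

The relevant probability is 1455/3913 = 0.371837.
Expected number = 1000 × 0.371837 = 371.8.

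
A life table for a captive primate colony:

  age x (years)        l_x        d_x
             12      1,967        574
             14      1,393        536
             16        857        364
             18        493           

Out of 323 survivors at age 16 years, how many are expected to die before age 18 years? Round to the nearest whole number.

137

The relevant probability is 1 − 493/857 = 0.424737.
Expected number = 323 × 0.424737 = 137.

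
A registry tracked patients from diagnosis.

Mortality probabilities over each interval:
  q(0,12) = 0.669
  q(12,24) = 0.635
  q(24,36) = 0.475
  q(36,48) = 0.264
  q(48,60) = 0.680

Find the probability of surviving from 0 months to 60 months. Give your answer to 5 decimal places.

Chaining the interval survival probabilities: (1 − 0.669) × (1 − 0.635) × (1 − 0.475) × (1 − 0.264) × (1 − 0.680).
= 0.331 × 0.365 × 0.525 × 0.736 × 0.320 = 0.014939.

0.01494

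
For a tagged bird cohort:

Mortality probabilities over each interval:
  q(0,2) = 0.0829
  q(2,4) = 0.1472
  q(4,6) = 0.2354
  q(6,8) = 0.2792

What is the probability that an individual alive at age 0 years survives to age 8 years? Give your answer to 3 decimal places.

0.431

Survival from 0 to 8 is the product of surviving each interval: (1 − 0.0829) × (1 − 0.1472) × (1 − 0.2354) × (1 − 0.2792).
= 0.9171 × 0.8528 × 0.7646 × 0.7208 = 0.431035.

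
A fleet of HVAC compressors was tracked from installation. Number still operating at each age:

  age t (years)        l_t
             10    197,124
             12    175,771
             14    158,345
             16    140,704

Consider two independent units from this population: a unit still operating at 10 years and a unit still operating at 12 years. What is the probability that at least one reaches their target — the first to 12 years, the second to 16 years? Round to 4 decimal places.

0.9784

p₁ = l_12/l_10 = 175,771/197,124 = 0.891677; p₂ = l_16/l_12 = 140,704/175,771 = 0.800496.
P(at least one) = 1 − (1−p₁)(1−p₂) = 1 − 0.108323 × 0.199504 = 0.978389.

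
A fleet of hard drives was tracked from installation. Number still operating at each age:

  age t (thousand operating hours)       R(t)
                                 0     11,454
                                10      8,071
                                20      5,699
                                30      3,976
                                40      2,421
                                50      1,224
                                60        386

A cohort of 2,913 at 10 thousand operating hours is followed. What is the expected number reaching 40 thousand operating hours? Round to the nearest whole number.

The relevant probability is 2,421/8,071 = 0.299963.
Expected number = 2,913 × 0.299963 = 874.

874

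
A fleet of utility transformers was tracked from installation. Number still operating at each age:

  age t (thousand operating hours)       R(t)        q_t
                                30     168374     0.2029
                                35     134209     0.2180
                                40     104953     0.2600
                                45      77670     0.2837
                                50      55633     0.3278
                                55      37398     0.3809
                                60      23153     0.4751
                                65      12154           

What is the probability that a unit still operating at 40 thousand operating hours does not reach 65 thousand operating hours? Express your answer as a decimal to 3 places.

P(fail before 65 | operational at 40) = 1 − R(65)/R(40) = 1 − 12154/104953 = (92799)/104953 = 0.884196.

0.884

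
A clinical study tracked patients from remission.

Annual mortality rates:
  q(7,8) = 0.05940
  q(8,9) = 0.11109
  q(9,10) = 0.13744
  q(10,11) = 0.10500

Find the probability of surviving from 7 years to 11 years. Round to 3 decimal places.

Survival from 7 to 11 is the product of surviving each interval: (1 − 0.05940) × (1 − 0.11109) × (1 − 0.13744) × (1 − 0.10500).
= 0.94060 × 0.88891 × 0.86256 × 0.89500 = 0.645469.

0.645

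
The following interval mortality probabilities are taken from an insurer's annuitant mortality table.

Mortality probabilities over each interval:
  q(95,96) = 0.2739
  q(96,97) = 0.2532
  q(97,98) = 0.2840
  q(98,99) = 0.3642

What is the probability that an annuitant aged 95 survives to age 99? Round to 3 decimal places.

0.247

Chaining the interval survival probabilities: (1 − 0.2739) × (1 − 0.2532) × (1 − 0.2840) × (1 − 0.3642).
= 0.7261 × 0.7468 × 0.7160 × 0.6358 = 0.246851.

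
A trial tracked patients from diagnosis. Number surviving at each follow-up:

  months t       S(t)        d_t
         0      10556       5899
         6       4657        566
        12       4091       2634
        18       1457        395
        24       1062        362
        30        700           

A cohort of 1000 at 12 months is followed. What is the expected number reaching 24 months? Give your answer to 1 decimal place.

The relevant probability is 1062/4091 = 0.259594.
Expected number = 1000 × 0.259594 = 259.6.

259.6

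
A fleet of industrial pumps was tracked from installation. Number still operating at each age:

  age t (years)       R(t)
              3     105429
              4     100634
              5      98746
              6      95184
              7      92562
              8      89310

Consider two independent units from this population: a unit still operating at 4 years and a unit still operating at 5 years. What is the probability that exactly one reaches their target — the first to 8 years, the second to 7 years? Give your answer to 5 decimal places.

p₁ = R(8)/R(4) = 89310/100634 = 0.887473; p₂ = R(7)/R(5) = 92562/98746 = 0.937375.
P(exactly one) = p₁(1−p₂) + (1−p₁)p₂ = 0.055578 + 0.105480 = 0.161058.

0.16106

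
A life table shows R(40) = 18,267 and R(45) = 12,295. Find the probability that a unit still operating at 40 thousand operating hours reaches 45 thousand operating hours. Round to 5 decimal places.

The conditional survival probability is R(45)/R(40) = 12,295/18,267 = 0.673072.

0.67307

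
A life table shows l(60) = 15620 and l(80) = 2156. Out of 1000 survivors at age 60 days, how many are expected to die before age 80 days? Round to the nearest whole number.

The relevant probability is 1 − 2156/15620 = 0.861972.
Expected number = 1000 × 0.861972 = 862.

862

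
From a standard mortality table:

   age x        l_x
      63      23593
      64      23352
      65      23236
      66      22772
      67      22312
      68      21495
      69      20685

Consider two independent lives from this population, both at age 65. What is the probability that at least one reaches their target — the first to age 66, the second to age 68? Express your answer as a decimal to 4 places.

0.9985

p₁ = l_66/l_65 = 22772/23236 = 0.980031; p₂ = l_68/l_65 = 21495/23236 = 0.925073.
P(at least one) = 1 − (1−p₁)(1−p₂) = 1 − 0.019969 × 0.074927 = 0.998504.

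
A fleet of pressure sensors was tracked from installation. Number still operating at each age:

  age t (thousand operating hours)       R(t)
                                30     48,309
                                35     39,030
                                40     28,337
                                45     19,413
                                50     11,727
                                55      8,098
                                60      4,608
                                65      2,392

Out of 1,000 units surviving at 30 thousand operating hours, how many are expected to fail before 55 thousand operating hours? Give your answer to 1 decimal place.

The relevant probability is 1 − 8,098/48,309 = 0.832371.
Expected number = 1,000 × 0.832371 = 832.4.

832.4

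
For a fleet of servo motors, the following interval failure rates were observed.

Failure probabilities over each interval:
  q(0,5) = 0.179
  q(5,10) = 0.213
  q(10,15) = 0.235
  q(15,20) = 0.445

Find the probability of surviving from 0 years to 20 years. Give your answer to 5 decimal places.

Chaining the interval survival probabilities: (1 − 0.179) × (1 − 0.213) × (1 − 0.235) × (1 − 0.445).
= 0.821 × 0.787 × 0.765 × 0.555 = 0.274329.

0.27433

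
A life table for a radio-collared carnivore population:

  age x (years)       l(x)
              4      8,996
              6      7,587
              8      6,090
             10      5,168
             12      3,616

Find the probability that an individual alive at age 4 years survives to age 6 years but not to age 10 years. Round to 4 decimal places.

0.2689

This is the probability of reaching 6 but not 10, conditional on being alive at 4: (l(6) − l(10)) / l(4).
= (7,587 − 5,168) / 8,996 = 2,419 / 8,996 = 0.268897.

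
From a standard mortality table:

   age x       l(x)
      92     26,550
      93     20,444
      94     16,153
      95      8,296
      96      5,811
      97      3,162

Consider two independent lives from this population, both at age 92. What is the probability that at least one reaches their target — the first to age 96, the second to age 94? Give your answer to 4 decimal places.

0.6941

p₁ = l(96)/l(92) = 5,811/26,550 = 0.218870; p₂ = l(94)/l(92) = 16,153/26,550 = 0.608399.
P(at least one) = 1 − (1−p₁)(1−p₂) = 1 − 0.781130 × 0.391601 = 0.694109.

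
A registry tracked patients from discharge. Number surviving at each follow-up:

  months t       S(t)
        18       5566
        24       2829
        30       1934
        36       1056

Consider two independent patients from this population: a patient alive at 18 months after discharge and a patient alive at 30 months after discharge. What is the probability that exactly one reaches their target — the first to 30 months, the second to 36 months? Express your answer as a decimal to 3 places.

p₁ = S(30)/S(18) = 1934/5566 = 0.347467; p₂ = S(36)/S(30) = 1056/1934 = 0.546019.
P(exactly one) = p₁(1−p₂) + (1−p₁)p₂ = 0.157743 + 0.356295 = 0.514039.

0.514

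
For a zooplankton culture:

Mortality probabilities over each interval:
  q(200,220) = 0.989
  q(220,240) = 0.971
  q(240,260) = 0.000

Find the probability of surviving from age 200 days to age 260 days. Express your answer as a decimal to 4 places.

0.0003

The overall survival probability is (1 − 0.989) × (1 − 0.971) × (1 − 0.000).
= 0.011 × 0.029 × 1.000 = 0.000319.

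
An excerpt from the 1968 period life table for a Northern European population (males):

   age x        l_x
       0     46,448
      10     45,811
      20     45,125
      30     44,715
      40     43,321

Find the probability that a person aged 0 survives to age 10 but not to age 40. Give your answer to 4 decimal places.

We want 10|30q0 = (l_10 − l_40)/l_0.
This is the probability of reaching 10 but not 40, conditional on being alive at 0: (l_10 − l_40) / l_0.
= (45,811 − 43,321) / 46,448 = 2,490 / 46,448 = 0.053608.

0.0536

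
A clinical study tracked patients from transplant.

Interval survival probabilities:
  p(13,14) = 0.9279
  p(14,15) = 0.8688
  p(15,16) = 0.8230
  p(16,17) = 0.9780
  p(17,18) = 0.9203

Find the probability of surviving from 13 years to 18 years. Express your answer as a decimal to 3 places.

P(survive 13→18) = 0.9279 × 0.8688 × 0.8230 × 0.9780 × 0.9203.
= 0.597158.

0.597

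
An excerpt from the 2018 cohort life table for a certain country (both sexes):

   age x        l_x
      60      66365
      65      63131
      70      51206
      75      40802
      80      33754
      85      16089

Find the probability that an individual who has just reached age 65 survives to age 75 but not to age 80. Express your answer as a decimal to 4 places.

We want 10|5q65 = (l_75 − l_80)/l_65.
This is the probability of reaching 75 but not 80, conditional on being alive at 65: (l_75 − l_80) / l_65.
= (40802 − 33754) / 63131 = 7048 / 63131 = 0.111641.

0.1116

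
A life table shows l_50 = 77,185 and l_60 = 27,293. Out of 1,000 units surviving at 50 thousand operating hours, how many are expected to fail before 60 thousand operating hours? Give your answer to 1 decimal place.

646.4

The relevant probability is 1 − 27,293/77,185 = 0.646395.
Expected number = 1,000 × 0.646395 = 646.4.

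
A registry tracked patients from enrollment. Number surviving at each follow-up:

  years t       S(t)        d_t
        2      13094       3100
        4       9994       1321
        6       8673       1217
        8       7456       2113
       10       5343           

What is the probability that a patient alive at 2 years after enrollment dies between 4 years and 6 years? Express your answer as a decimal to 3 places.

0.101

This is the probability of reaching 4 but not 6, conditional on being alive at 2: (S(4) − S(6)) / S(2).
= (9994 − 8673) / 13094 = 1321 / 13094 = 0.100886.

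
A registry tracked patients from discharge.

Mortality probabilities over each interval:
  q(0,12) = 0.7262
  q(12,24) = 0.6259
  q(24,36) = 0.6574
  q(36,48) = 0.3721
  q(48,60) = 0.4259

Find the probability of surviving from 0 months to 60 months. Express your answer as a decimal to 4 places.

0.0126

P(survive 0→60) = (1 − 0.7262) × (1 − 0.6259) × (1 − 0.6574) × (1 − 0.3721) × (1 − 0.4259).
= 0.2738 × 0.3741 × 0.3426 × 0.6279 × 0.5741 = 0.012650.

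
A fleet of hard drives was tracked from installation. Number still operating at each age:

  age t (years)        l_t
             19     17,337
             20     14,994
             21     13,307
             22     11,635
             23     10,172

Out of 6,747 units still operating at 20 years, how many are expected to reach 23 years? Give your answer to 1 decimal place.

4577.2

The relevant probability is 10,172/14,994 = 0.678405.
Expected number = 6,747 × 0.678405 = 4577.2.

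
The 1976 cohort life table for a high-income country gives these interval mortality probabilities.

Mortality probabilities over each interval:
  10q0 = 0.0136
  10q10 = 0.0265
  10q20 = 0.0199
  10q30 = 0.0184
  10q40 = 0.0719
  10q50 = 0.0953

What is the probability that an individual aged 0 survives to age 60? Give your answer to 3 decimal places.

60p0 = (1 − 0.0136) × (1 − 0.0265) × (1 − 0.0199) × (1 − 0.0184) × (1 − 0.0719) × (1 − 0.0953).
= 0.9864 × 0.9735 × 0.9801 × 0.9816 × 0.9281 × 0.9047 = 0.775699.

0.776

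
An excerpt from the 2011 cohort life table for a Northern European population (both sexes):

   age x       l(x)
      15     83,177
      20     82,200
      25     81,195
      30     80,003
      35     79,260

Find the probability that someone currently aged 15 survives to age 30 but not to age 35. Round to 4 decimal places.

This is the probability of reaching 30 but not 35, conditional on being alive at 15: (l(30) − l(35)) / l(15).
= (80,003 − 79,260) / 83,177 = 743 / 83,177 = 0.008933.

0.0089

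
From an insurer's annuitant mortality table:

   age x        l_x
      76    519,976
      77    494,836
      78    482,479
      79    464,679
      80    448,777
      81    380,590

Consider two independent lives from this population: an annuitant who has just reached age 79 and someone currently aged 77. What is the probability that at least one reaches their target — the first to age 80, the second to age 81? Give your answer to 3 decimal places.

p₁ = l_80/l_79 = 448,777/464,679 = 0.965779; p₂ = l_81/l_77 = 380,590/494,836 = 0.769124.
P(at least one) = 1 − (1−p₁)(1−p₂) = 1 − 0.034221 × 0.230876 = 0.992099.

0.992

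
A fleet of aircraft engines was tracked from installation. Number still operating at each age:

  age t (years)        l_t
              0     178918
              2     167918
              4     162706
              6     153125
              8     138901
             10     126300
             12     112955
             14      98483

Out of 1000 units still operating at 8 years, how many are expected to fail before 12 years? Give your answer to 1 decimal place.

The relevant probability is 1 − 112955/138901 = 0.186795.
Expected number = 1000 × 0.186795 = 186.8.

186.8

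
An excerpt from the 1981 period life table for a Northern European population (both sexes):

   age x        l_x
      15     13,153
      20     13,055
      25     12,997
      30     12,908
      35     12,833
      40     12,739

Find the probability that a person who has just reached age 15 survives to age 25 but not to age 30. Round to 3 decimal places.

0.007

We want 10|5q15 = (l_25 − l_30)/l_15.
This is the probability of reaching 25 but not 30, conditional on being alive at 15: (l_25 − l_30) / l_15.
= (12,997 − 12,908) / 13,153 = 89 / 13,153 = 0.006767.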